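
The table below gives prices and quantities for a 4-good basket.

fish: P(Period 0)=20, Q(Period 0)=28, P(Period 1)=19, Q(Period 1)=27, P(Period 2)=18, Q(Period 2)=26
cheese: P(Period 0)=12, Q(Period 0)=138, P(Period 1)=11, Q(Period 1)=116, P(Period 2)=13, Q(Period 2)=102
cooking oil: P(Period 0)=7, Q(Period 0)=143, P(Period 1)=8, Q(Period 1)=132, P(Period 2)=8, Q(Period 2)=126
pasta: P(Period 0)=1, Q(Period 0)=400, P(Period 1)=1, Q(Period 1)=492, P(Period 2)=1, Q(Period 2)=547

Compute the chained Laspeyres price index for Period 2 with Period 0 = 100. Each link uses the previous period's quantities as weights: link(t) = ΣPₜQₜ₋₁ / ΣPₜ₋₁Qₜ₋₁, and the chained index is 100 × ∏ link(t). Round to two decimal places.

Link Period 0→Period 1:
ΣP(Period 1)Q(Period 0) = 19×28 + 11×138 + 8×143 + 1×400 = 532 + 1518 + 1144 + 400 = 3594
ΣP(Period 0)Q(Period 0) = 20×28 + 12×138 + 7×143 + 1×400 = 560 + 1656 + 1001 + 400 = 3617
link = 3594/3617 = 0.993641
Link Period 1→Period 2:
ΣP(Period 2)Q(Period 1) = 18×27 + 13×116 + 8×132 + 1×492 = 486 + 1508 + 1056 + 492 = 3542
ΣP(Period 1)Q(Period 1) = 19×27 + 11×116 + 8×132 + 1×492 = 513 + 1276 + 1056 + 492 = 3337
link = 3542/3337 = 1.061432
Chained index = 100 × 0.993641 × 1.061432 = 105.4683

105.47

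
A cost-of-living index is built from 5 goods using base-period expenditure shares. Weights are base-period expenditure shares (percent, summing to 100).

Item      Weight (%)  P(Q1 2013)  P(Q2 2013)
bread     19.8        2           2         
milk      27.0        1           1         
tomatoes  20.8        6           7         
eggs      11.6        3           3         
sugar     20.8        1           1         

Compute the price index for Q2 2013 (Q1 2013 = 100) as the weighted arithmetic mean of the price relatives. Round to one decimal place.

bread: 19.8 × (2/2) = 19.8 × 1.000000 = 19.8000
milk: 27.0 × (1/1) = 27.0 × 1.000000 = 27.0000
tomatoes: 20.8 × (7/6) = 20.8 × 1.166667 = 24.2667
eggs: 11.6 × (3/3) = 11.6 × 1.000000 = 11.6000
sugar: 20.8 × (1/1) = 20.8 × 1.000000 = 20.8000
Index = Σ wᵢ·(p₁ᵢ/p₀ᵢ) = 19.8000 + 27.0000 + 24.2667 + 11.6000 + 20.8000 = 103.4667

103.5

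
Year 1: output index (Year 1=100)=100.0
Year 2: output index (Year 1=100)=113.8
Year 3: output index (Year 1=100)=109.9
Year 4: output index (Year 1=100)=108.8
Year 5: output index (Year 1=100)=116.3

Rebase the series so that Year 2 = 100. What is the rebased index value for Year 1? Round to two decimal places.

Rebased(Year 1) = 100.0 / 113.8 × 100 = 87.8735

87.87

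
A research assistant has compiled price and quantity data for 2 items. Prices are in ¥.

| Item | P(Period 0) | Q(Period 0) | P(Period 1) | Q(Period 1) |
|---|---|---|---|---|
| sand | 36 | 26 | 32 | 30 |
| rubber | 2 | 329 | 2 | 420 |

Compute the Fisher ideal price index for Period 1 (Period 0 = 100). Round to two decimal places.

93.61

Laspeyres component (base-period weights):
ΣP(Period 1)Q(Period 0) = 32×26 + 2×329 = 832 + 658 = 1490
ΣP(Period 0)Q(Period 0) = 36×26 + 2×329 = 936 + 658 = 1594
L = 1490 / 1594 × 100 = 93.4755
Paasche component (current-period weights):
ΣP(Period 1)Q(Period 1) = 32×30 + 2×420 = 960 + 840 = 1800
ΣP(Period 0)Q(Period 1) = 36×30 + 2×420 = 1080 + 840 = 1920
P = 1800 / 1920 × 100 = 93.7500
Fisher = √(L × P) = √(93.4755 × 93.7500) = 93.6127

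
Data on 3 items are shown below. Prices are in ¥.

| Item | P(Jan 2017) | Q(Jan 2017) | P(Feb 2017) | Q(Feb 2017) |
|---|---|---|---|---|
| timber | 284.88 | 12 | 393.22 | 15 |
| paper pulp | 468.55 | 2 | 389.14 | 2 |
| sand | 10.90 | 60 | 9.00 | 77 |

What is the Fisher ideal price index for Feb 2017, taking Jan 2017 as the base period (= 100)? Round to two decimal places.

Laspeyres component (base-period weights):
ΣP(Feb 2017)Q(Jan 2017) = 393.22×12 + 389.14×2 + 9.00×60 = 4718.64 + 778.28 + 540 = 6036.92
ΣP(Jan 2017)Q(Jan 2017) = 284.88×12 + 468.55×2 + 10.90×60 = 3418.56 + 937.1 + 654 = 5009.66
L = 6036.92 / 5009.66 × 100 = 120.5056
Paasche component (current-period weights):
ΣP(Feb 2017)Q(Feb 2017) = 393.22×15 + 389.14×2 + 9.00×77 = 5898.3 + 778.28 + 693 = 7369.58
ΣP(Jan 2017)Q(Feb 2017) = 284.88×15 + 468.55×2 + 10.90×77 = 4273.2 + 937.1 + 839.3 = 6049.6
P = 7369.58 / 6049.6 × 100 = 121.8193
Fisher = √(L × P) = √(120.5056 × 121.8193) = 121.1607

121.16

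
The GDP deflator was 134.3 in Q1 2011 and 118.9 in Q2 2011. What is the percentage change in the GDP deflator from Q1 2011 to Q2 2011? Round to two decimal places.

Change = (118.9 − 134.3) / 134.3 × 100
       = -15.4 / 134.3 × 100 = -11.4669%

-11.47%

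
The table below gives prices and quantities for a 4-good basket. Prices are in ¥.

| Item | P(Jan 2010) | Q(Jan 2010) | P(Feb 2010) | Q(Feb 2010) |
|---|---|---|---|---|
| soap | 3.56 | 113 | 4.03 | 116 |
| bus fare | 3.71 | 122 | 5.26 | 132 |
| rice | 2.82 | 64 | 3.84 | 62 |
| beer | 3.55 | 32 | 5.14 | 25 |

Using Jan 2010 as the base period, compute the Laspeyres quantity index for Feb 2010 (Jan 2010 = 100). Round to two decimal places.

Laspeyres quantity index uses base-period prices as weights.
ΣP(Jan 2010)·Q(Feb 2010) = 3.56×116 + 3.71×132 + 2.82×62 + 3.55×25 = 412.96 + 489.72 + 174.84 + 88.75 = 1166.27
ΣP(Jan 2010)·Q(Jan 2010) = 3.56×113 + 3.71×122 + 2.82×64 + 3.55×32 = 402.28 + 452.62 + 180.48 + 113.6 = 1148.98
Index = 1166.27 / 1148.98 × 100 = 101.5048

101.50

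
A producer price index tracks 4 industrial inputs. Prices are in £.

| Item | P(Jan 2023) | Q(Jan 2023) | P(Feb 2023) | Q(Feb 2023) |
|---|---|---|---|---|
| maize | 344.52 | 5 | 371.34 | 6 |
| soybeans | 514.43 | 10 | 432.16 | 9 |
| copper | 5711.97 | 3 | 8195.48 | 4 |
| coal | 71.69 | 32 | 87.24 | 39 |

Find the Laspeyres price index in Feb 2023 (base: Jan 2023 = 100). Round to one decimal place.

Laspeyres price index uses base-period quantities as weights.
ΣP(Feb 2023)·Q(Jan 2023) = 371.34×5 + 432.16×10 + 8195.48×3 + 87.24×32 = 1856.7 + 4321.6 + 24586.44 + 2791.68 = 33556.42
ΣP(Jan 2023)·Q(Jan 2023) = 344.52×5 + 514.43×10 + 5711.97×3 + 71.69×32 = 1722.6 + 5144.3 + 17135.91 + 2294.08 = 26296.89
Index = 33556.42 / 26296.89 × 100 = 127.6060

127.6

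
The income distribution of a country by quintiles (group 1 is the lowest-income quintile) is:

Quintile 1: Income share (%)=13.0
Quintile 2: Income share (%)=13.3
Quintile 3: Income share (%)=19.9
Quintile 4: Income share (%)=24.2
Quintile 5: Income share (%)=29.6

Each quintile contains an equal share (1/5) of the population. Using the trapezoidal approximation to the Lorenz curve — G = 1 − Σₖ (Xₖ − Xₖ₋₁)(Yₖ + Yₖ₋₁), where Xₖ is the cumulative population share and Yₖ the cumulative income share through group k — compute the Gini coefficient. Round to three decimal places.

Cumulative income shares Yₖ: 0.1300, 0.2630, 0.4620, 0.7040, 1.0000
Σ (Xₖ−Xₖ₋₁)(Yₖ+Yₖ₋₁) = (1/5)(0.1300+0.0000) + (1/5)(0.2630+0.1300) + (1/5)(0.4620+0.2630) + (1/5)(0.7040+0.4620) + (1/5)(1.0000+0.7040)
  = 0.0260 + 0.0786 + 0.1450 + 0.2332 + 0.3408 = 0.8236
G = 1 − 0.8236 = 0.1764

0.176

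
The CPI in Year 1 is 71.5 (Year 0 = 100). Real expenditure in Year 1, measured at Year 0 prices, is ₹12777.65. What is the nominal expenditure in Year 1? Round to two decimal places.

Nominal = Real × (Index/100) = 12777.65 × (71.5/100)
        = 12777.65 × 0.715 = 9136.0197

9136.02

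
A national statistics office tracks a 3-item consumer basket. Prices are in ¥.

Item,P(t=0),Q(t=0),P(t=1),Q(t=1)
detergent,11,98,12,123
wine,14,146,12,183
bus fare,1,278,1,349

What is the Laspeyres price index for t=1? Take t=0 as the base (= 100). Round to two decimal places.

Laspeyres price index uses base-period quantities as weights.
ΣP(t=1)·Q(t=0) = 12×98 + 12×146 + 1×278 = 1176 + 1752 + 278 = 3206
ΣP(t=0)·Q(t=0) = 11×98 + 14×146 + 1×278 = 1078 + 2044 + 278 = 3400
Index = 3206 / 3400 × 100 = 94.2941

94.29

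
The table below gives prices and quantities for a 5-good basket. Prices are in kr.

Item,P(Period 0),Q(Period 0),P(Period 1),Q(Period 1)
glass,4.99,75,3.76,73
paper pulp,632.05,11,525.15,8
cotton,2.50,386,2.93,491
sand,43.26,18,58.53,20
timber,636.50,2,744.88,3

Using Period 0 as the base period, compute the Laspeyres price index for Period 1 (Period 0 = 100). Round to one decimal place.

Laspeyres price index uses base-period quantities as weights.
ΣP(Period 1)·Q(Period 0) = 3.76×75 + 525.15×11 + 2.93×386 + 58.53×18 + 744.88×2 = 282 + 5776.65 + 1130.98 + 1053.54 + 1489.76 = 9732.93
ΣP(Period 0)·Q(Period 0) = 4.99×75 + 632.05×11 + 2.50×386 + 43.26×18 + 636.50×2 = 374.25 + 6952.55 + 965 + 778.68 + 1273 = 10343.48
Index = 9732.93 / 10343.48 × 100 = 94.0972

94.1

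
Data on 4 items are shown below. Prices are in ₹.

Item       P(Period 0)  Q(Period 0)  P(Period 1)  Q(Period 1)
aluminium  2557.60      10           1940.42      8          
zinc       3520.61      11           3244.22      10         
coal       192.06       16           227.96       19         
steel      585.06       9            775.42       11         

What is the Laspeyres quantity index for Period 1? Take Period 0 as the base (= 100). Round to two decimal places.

Laspeyres quantity index uses base-period prices as weights.
ΣP(Period 0)·Q(Period 1) = 2557.60×8 + 3520.61×10 + 192.06×19 + 585.06×11 = 20460.8 + 35206.1 + 3649.14 + 6435.66 = 65751.7
ΣP(Period 0)·Q(Period 0) = 2557.60×10 + 3520.61×11 + 192.06×16 + 585.06×9 = 25576 + 38726.71 + 3072.96 + 5265.54 = 72641.21
Index = 65751.7 / 72641.21 × 100 = 90.5157

90.52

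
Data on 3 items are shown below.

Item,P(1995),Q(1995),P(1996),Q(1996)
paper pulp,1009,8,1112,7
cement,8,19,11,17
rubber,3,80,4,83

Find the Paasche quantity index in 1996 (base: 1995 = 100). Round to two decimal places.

Paasche quantity index uses current-period prices as weights.
ΣP(1996)·Q(1996) = 1112×7 + 11×17 + 4×83 = 7784 + 187 + 332 = 8303
ΣP(1996)·Q(1995) = 1112×8 + 11×19 + 4×80 = 8896 + 209 + 320 = 9425
Index = 8303 / 9425 × 100 = 88.0955

88.10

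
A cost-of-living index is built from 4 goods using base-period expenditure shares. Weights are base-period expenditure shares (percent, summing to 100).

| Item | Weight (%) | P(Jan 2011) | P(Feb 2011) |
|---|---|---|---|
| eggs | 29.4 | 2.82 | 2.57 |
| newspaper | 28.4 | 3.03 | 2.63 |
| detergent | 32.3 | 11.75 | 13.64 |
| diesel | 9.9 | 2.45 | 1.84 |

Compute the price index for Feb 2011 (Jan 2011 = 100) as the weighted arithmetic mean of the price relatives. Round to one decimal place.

96.4

eggs: 29.4 × (2.57/2.82) = 29.4 × 0.911348 = 26.7936
newspaper: 28.4 × (2.63/3.03) = 28.4 × 0.867987 = 24.6508
detergent: 32.3 × (13.64/11.75) = 32.3 × 1.160851 = 37.4955
diesel: 9.9 × (1.84/2.45) = 9.9 × 0.751020 = 7.4351
Index = Σ wᵢ·(p₁ᵢ/p₀ᵢ) = 26.7936 + 24.6508 + 37.4955 + 7.4351 = 96.3750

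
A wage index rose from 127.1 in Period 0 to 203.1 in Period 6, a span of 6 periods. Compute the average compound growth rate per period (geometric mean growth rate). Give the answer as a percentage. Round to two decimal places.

Growth factor = (203.1/127.1)^(1/6) = (1.597954)^(1/6) = 1.081253
Growth rate = 1.081253 − 1 = 0.081253 = 8.1253%

8.13%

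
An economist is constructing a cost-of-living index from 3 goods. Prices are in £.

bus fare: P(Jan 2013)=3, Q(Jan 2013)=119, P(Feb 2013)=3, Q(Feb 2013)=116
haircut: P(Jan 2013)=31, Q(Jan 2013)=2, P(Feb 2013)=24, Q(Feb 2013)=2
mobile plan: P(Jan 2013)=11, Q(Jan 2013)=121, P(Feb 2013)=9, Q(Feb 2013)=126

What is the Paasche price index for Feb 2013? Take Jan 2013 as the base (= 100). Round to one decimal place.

Paasche price index uses current-period quantities as weights.
ΣP(Feb 2013)·Q(Feb 2013) = 3×116 + 24×2 + 9×126 = 348 + 48 + 1134 = 1530
ΣP(Jan 2013)·Q(Feb 2013) = 3×116 + 31×2 + 11×126 = 348 + 62 + 1386 = 1796
Index = 1530 / 1796 × 100 = 85.1893

85.2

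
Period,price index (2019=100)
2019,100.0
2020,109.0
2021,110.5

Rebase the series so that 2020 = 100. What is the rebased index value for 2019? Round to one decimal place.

91.7

Rebased(2019) = 100.0 / 109.0 × 100 = 91.7431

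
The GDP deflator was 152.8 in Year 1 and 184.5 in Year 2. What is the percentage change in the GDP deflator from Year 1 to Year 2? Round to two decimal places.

20.75%

Change = (184.5 − 152.8) / 152.8 × 100
       = 31.7 / 152.8 × 100 = 20.7461%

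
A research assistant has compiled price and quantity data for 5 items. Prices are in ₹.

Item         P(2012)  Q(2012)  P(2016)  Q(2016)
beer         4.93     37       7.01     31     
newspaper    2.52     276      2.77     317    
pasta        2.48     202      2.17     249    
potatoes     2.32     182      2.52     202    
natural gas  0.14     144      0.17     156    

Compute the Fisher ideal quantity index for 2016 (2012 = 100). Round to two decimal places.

Laspeyres component (base-period weights):
ΣP(2012)Q(2016) = 4.93×31 + 2.52×317 + 2.48×249 + 2.32×202 + 0.14×156 = 152.83 + 798.84 + 617.52 + 468.64 + 21.84 = 2059.67
ΣP(2012)Q(2012) = 4.93×37 + 2.52×276 + 2.48×202 + 2.32×182 + 0.14×144 = 182.41 + 695.52 + 500.96 + 422.24 + 20.16 = 1821.29
L = 2059.67 / 1821.29 × 100 = 113.0885
Paasche component (current-period weights):
ΣP(2016)Q(2016) = 7.01×31 + 2.77×317 + 2.17×249 + 2.52×202 + 0.17×156 = 217.31 + 878.09 + 540.33 + 509.04 + 26.52 = 2171.29
ΣP(2016)Q(2012) = 7.01×37 + 2.77×276 + 2.17×202 + 2.52×182 + 0.17×144 = 259.37 + 764.52 + 438.34 + 458.64 + 24.48 = 1945.35
P = 2171.29 / 1945.35 × 100 = 111.6144
Fisher = √(L × P) = √(113.0885 × 111.6144) = 112.3490

112.35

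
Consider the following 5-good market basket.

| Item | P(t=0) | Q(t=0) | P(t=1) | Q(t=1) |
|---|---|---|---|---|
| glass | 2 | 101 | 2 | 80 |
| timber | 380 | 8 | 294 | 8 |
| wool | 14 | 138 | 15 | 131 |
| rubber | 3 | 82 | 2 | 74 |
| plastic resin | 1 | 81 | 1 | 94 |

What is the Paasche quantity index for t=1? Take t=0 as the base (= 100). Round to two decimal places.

Paasche quantity index uses current-period prices as weights.
ΣP(t=1)·Q(t=1) = 2×80 + 294×8 + 15×131 + 2×74 + 1×94 = 160 + 2352 + 1965 + 148 + 94 = 4719
ΣP(t=1)·Q(t=0) = 2×101 + 294×8 + 15×138 + 2×82 + 1×81 = 202 + 2352 + 2070 + 164 + 81 = 4869
Index = 4719 / 4869 × 100 = 96.9193

96.92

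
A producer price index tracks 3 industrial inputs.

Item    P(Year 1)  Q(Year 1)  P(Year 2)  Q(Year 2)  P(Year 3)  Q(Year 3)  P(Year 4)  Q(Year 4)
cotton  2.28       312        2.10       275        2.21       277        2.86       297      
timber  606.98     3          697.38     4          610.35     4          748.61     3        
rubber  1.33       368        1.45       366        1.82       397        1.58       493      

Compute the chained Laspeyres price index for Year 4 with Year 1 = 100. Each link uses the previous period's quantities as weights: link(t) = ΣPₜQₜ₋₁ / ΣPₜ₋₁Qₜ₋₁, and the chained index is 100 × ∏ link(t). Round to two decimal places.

120.98

Link Year 1→Year 2:
ΣP(Year 2)Q(Year 1) = 2.10×312 + 697.38×3 + 1.45×368 = 655.2 + 2092.14 + 533.6 = 3280.94
ΣP(Year 1)Q(Year 1) = 2.28×312 + 606.98×3 + 1.33×368 = 711.36 + 1820.94 + 489.44 = 3021.74
link = 3280.94/3021.74 = 1.085778
Link Year 2→Year 3:
ΣP(Year 3)Q(Year 2) = 2.21×275 + 610.35×4 + 1.82×366 = 607.75 + 2441.4 + 666.12 = 3715.27
ΣP(Year 2)Q(Year 2) = 2.10×275 + 697.38×4 + 1.45×366 = 577.5 + 2789.52 + 530.7 = 3897.72
link = 3715.27/3897.72 = 0.953191
Link Year 3→Year 4:
ΣP(Year 4)Q(Year 3) = 2.86×277 + 748.61×4 + 1.58×397 = 792.22 + 2994.44 + 627.26 = 4413.92
ΣP(Year 3)Q(Year 3) = 2.21×277 + 610.35×4 + 1.82×397 = 612.17 + 2441.4 + 722.54 = 3776.11
link = 4413.92/3776.11 = 1.168907
Chained index = 100 × 1.085778 × 0.953191 × 1.168907 = 120.9764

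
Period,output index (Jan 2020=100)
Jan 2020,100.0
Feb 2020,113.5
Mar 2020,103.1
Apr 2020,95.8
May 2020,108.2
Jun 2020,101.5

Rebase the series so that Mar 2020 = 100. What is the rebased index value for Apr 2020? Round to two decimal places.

Rebased(Apr 2020) = 95.8 / 103.1 × 100 = 92.9195

92.92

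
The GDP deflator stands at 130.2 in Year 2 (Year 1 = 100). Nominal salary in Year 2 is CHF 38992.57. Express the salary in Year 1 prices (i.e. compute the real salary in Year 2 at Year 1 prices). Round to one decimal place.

29948.2

Real = Nominal ÷ (Index/100) = 38992.57 ÷ (130.2/100)
     = 38992.57 ÷ 1.302 = 29948.2104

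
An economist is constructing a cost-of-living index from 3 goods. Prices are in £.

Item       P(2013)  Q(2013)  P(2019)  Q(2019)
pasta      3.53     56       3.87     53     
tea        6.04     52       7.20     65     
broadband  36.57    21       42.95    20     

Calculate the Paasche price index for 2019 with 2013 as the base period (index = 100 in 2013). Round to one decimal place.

116.9

Paasche price index uses current-period quantities as weights.
ΣP(2019)·Q(2019) = 3.87×53 + 7.20×65 + 42.95×20 = 205.11 + 468 + 859 = 1532.11
ΣP(2013)·Q(2019) = 3.53×53 + 6.04×65 + 36.57×20 = 187.09 + 392.6 + 731.4 = 1311.09
Index = 1532.11 / 1311.09 × 100 = 116.8577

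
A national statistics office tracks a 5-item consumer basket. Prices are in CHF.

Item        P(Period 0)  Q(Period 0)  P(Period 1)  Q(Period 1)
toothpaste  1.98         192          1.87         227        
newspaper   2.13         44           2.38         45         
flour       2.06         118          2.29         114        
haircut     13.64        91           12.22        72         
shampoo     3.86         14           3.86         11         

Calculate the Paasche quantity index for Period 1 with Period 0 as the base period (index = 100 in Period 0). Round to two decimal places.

Paasche quantity index uses current-period prices as weights.
ΣP(Period 1)·Q(Period 1) = 1.87×227 + 2.38×45 + 2.29×114 + 12.22×72 + 3.86×11 = 424.49 + 107.1 + 261.06 + 879.84 + 42.46 = 1714.95
ΣP(Period 1)·Q(Period 0) = 1.87×192 + 2.38×44 + 2.29×118 + 12.22×91 + 3.86×14 = 359.04 + 104.72 + 270.22 + 1112.02 + 54.04 = 1900.04
Index = 1714.95 / 1900.04 × 100 = 90.2586

90.26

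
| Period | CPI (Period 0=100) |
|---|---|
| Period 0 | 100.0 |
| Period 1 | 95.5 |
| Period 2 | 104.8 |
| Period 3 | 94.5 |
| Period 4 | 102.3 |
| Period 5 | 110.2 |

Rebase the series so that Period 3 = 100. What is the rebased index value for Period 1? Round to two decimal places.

Rebased(Period 1) = 95.5 / 94.5 × 100 = 101.0582

101.06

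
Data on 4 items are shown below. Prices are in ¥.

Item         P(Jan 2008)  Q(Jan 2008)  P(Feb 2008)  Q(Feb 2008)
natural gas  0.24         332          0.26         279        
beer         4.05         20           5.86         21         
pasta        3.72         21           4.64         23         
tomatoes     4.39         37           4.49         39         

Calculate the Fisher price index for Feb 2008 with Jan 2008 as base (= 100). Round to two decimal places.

116.60

Laspeyres component (base-period weights):
ΣP(Feb 2008)Q(Jan 2008) = 0.26×332 + 5.86×20 + 4.64×21 + 4.49×37 = 86.32 + 117.2 + 97.44 + 166.13 = 467.09
ΣP(Jan 2008)Q(Jan 2008) = 0.24×332 + 4.05×20 + 3.72×21 + 4.39×37 = 79.68 + 81 + 78.12 + 162.43 = 401.23
L = 467.09 / 401.23 × 100 = 116.4145
Paasche component (current-period weights):
ΣP(Feb 2008)Q(Feb 2008) = 0.26×279 + 5.86×21 + 4.64×23 + 4.49×39 = 72.54 + 123.06 + 106.72 + 175.11 = 477.43
ΣP(Jan 2008)Q(Feb 2008) = 0.24×279 + 4.05×21 + 3.72×23 + 4.39×39 = 66.96 + 85.05 + 85.56 + 171.21 = 408.78
P = 477.43 / 408.78 × 100 = 116.7939
Fisher = √(L × P) = √(116.4145 × 116.7939) = 116.6040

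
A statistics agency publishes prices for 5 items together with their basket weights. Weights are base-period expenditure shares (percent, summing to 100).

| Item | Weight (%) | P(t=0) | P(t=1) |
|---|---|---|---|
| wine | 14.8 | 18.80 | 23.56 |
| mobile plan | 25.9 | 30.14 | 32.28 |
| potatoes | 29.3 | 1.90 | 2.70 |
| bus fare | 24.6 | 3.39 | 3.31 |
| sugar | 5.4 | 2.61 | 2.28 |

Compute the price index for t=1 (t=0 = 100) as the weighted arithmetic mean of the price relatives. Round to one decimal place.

116.7

wine: 14.8 × (23.56/18.80) = 14.8 × 1.253191 = 18.5472
mobile plan: 25.9 × (32.28/30.14) = 25.9 × 1.071002 = 27.7390
potatoes: 29.3 × (2.70/1.90) = 29.3 × 1.421053 = 41.6368
bus fare: 24.6 × (3.31/3.39) = 24.6 × 0.976401 = 24.0195
sugar: 5.4 × (2.28/2.61) = 5.4 × 0.873563 = 4.7172
Index = Σ wᵢ·(p₁ᵢ/p₀ᵢ) = 18.5472 + 27.7390 + 41.6368 + 24.0195 + 4.7172 = 116.6597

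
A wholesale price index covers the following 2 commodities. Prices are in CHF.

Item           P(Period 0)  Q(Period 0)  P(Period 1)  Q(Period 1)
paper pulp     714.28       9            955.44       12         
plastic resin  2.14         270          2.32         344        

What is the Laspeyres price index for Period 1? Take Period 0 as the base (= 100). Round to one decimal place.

Laspeyres price index uses base-period quantities as weights.
ΣP(Period 1)·Q(Period 0) = 955.44×9 + 2.32×270 = 8598.96 + 626.4 = 9225.36
ΣP(Period 0)·Q(Period 0) = 714.28×9 + 2.14×270 = 6428.52 + 577.8 = 7006.32
Index = 9225.36 / 7006.32 × 100 = 131.6720

131.7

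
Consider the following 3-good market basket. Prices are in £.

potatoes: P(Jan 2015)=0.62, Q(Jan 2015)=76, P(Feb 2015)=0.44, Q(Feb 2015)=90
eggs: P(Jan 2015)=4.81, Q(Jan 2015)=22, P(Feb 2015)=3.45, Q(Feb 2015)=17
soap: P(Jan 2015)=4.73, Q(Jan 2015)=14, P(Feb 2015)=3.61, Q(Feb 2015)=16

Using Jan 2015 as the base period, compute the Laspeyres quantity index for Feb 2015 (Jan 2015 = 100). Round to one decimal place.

Laspeyres quantity index uses base-period prices as weights.
ΣP(Jan 2015)·Q(Feb 2015) = 0.62×90 + 4.81×17 + 4.73×16 = 55.8 + 81.77 + 75.68 = 213.25
ΣP(Jan 2015)·Q(Jan 2015) = 0.62×76 + 4.81×22 + 4.73×14 = 47.12 + 105.82 + 66.22 = 219.16
Index = 213.25 / 219.16 × 100 = 97.3033

97.3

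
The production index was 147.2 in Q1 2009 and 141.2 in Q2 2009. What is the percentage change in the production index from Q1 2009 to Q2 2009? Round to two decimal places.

-4.08%

Change = (141.2 − 147.2) / 147.2 × 100
       = -6.0 / 147.2 × 100 = -4.0761%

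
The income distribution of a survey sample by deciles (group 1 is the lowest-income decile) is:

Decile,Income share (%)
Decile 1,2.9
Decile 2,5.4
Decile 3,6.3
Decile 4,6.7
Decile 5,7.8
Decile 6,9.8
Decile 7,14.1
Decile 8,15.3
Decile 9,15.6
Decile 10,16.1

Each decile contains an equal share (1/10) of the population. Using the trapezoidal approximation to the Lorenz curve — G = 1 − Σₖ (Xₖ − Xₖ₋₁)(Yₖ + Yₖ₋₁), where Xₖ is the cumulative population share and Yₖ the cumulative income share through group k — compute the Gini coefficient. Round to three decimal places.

0.259

Cumulative income shares Yₖ: 0.0290, 0.0830, 0.1460, 0.2130, 0.2910, 0.3890, 0.5300, 0.6830, 0.8390, 1.0000
Σ (Xₖ−Xₖ₋₁)(Yₖ+Yₖ₋₁) = (1/10)(0.0290+0.0000) + (1/10)(0.0830+0.0290) + (1/10)(0.1460+0.0830) + (1/10)(0.2130+0.1460) + (1/10)(0.2910+0.2130) + (1/10)(0.3890+0.2910) + (1/10)(0.5300+0.3890) + (1/10)(0.6830+0.5300) + (1/10)(0.8390+0.6830) + (1/10)(1.0000+0.8390)
  = 0.0029 + 0.0112 + 0.0229 + 0.0359 + 0.0504 + 0.0680 + 0.0919 + 0.1213 + 0.1522 + 0.1839 = 0.7406
G = 1 − 0.7406 = 0.2594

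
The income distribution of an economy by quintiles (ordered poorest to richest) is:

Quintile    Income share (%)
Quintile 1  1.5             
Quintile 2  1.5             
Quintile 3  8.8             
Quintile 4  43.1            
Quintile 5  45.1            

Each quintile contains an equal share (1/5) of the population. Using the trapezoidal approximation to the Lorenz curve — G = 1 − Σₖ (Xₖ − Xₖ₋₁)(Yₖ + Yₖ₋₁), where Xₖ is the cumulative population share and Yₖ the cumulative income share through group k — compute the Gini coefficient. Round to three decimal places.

Cumulative income shares Yₖ: 0.0150, 0.0300, 0.1180, 0.5490, 1.0000
Σ (Xₖ−Xₖ₋₁)(Yₖ+Yₖ₋₁) = (1/5)(0.0150+0.0000) + (1/5)(0.0300+0.0150) + (1/5)(0.1180+0.0300) + (1/5)(0.5490+0.1180) + (1/5)(1.0000+0.5490)
  = 0.0030 + 0.0090 + 0.0296 + 0.1334 + 0.3098 = 0.4848
G = 1 − 0.4848 = 0.5152

0.515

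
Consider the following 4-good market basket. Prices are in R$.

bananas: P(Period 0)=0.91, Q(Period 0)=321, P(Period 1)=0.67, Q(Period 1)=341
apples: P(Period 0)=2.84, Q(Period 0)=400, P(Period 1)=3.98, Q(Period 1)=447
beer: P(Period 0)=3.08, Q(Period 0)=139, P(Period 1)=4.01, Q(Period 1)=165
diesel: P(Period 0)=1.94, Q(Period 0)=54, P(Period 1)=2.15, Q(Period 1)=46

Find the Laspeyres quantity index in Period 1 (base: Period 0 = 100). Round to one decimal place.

111.0

Laspeyres quantity index uses base-period prices as weights.
ΣP(Period 0)·Q(Period 1) = 0.91×341 + 2.84×447 + 3.08×165 + 1.94×46 = 310.31 + 1269.48 + 508.2 + 89.24 = 2177.23
ΣP(Period 0)·Q(Period 0) = 0.91×321 + 2.84×400 + 3.08×139 + 1.94×54 = 292.11 + 1136 + 428.12 + 104.76 = 1960.99
Index = 2177.23 / 1960.99 × 100 = 111.0271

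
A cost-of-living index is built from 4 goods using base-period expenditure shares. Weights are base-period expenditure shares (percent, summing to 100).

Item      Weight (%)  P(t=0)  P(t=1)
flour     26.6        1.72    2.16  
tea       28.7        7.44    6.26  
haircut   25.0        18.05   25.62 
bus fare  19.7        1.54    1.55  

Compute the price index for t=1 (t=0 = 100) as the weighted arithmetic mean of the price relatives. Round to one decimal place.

flour: 26.6 × (2.16/1.72) = 26.6 × 1.255814 = 33.4047
tea: 28.7 × (6.26/7.44) = 28.7 × 0.841398 = 24.1481
haircut: 25.0 × (25.62/18.05) = 25.0 × 1.419391 = 35.4848
bus fare: 19.7 × (1.55/1.54) = 19.7 × 1.006494 = 19.8279
Index = Σ wᵢ·(p₁ᵢ/p₀ᵢ) = 33.4047 + 24.1481 + 35.4848 + 19.8279 = 112.8655

112.9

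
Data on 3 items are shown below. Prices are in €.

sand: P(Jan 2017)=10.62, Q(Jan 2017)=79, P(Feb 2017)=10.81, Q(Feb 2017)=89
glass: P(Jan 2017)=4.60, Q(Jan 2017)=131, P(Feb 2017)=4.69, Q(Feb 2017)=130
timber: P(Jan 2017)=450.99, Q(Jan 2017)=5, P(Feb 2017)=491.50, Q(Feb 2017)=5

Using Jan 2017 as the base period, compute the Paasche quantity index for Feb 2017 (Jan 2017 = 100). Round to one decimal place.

102.6

Paasche quantity index uses current-period prices as weights.
ΣP(Feb 2017)·Q(Feb 2017) = 10.81×89 + 4.69×130 + 491.50×5 = 962.09 + 609.7 + 2457.5 = 4029.29
ΣP(Feb 2017)·Q(Jan 2017) = 10.81×79 + 4.69×131 + 491.50×5 = 853.99 + 614.39 + 2457.5 = 3925.88
Index = 4029.29 / 3925.88 × 100 = 102.6341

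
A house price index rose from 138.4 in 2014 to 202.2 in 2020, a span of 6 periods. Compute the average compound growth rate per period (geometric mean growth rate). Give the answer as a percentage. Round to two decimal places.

6.52%

Growth factor = (202.2/138.4)^(1/6) = (1.460983)^(1/6) = 1.065224
Growth rate = 1.065224 − 1 = 0.065224 = 6.5224%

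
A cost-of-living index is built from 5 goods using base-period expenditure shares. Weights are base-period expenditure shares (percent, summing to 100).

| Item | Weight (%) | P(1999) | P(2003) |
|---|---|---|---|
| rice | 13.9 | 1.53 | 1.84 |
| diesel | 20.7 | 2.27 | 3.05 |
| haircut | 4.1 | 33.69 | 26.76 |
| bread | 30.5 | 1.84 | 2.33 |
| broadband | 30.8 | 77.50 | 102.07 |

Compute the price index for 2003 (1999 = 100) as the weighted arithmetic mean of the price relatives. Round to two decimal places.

rice: 13.9 × (1.84/1.53) = 13.9 × 1.202614 = 16.7163
diesel: 20.7 × (3.05/2.27) = 20.7 × 1.343612 = 27.8128
haircut: 4.1 × (26.76/33.69) = 4.1 × 0.794301 = 3.2566
bread: 30.5 × (2.33/1.84) = 30.5 × 1.266304 = 38.6223
broadband: 30.8 × (102.07/77.50) = 30.8 × 1.317032 = 40.5646
Index = Σ wᵢ·(p₁ᵢ/p₀ᵢ) = 16.7163 + 27.8128 + 3.2566 + 38.6223 + 40.5646 = 126.9726

126.97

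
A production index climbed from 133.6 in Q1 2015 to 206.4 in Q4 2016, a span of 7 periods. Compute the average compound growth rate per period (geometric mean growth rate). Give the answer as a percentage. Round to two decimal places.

Growth factor = (206.4/133.6)^(1/7) = (1.544910)^(1/7) = 1.064109
Growth rate = 1.064109 − 1 = 0.064109 = 6.4109%

6.41%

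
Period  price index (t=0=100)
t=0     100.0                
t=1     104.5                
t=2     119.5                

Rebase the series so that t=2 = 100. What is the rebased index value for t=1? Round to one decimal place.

Rebased(t=1) = 104.5 / 119.5 × 100 = 87.4477

87.4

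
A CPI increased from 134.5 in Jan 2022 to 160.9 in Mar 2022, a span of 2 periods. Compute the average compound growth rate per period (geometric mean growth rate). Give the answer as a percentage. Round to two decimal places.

Growth factor = (160.9/134.5)^(1/2) = (1.196283)^(1/2) = 1.093747
Growth rate = 1.093747 − 1 = 0.093747 = 9.3747%

9.37%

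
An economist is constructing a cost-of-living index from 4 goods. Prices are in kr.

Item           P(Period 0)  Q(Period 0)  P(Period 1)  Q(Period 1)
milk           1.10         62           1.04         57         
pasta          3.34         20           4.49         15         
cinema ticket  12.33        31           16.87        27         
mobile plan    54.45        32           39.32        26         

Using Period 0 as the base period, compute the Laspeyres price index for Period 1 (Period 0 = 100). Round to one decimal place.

85.7

Laspeyres price index uses base-period quantities as weights.
ΣP(Period 1)·Q(Period 0) = 1.04×62 + 4.49×20 + 16.87×31 + 39.32×32 = 64.48 + 89.8 + 522.97 + 1258.24 = 1935.49
ΣP(Period 0)·Q(Period 0) = 1.10×62 + 3.34×20 + 12.33×31 + 54.45×32 = 68.2 + 66.8 + 382.23 + 1742.4 = 2259.63
Index = 1935.49 / 2259.63 × 100 = 85.6552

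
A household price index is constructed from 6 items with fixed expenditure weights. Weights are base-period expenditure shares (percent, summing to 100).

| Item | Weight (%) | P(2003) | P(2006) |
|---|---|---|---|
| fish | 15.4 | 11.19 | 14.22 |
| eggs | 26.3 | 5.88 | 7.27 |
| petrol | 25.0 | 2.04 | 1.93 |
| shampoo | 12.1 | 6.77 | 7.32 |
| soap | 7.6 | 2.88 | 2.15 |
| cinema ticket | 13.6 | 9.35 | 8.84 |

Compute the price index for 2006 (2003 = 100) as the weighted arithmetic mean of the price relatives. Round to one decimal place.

107.4

fish: 15.4 × (14.22/11.19) = 15.4 × 1.270777 = 19.5700
eggs: 26.3 × (7.27/5.88) = 26.3 × 1.236395 = 32.5172
petrol: 25.0 × (1.93/2.04) = 25.0 × 0.946078 = 23.6520
shampoo: 12.1 × (7.32/6.77) = 12.1 × 1.081241 = 13.0830
soap: 7.6 × (2.15/2.88) = 7.6 × 0.746528 = 5.6736
cinema ticket: 13.6 × (8.84/9.35) = 13.6 × 0.945455 = 12.8582
Index = Σ wᵢ·(p₁ᵢ/p₀ᵢ) = 19.5700 + 32.5172 + 23.6520 + 13.0830 + 5.6736 + 12.8582 = 107.3539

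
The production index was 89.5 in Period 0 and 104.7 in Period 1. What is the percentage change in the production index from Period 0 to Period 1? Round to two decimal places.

16.98%

Change = (104.7 − 89.5) / 89.5 × 100
       = 15.2 / 89.5 × 100 = 16.9832%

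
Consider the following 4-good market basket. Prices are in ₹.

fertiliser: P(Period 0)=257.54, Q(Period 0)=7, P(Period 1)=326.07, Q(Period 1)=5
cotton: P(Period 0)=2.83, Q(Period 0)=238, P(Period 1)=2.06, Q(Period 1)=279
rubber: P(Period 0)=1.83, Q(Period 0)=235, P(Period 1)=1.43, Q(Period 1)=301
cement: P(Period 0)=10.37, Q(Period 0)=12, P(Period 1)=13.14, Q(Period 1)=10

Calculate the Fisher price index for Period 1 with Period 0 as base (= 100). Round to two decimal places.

104.48

Laspeyres component (base-period weights):
ΣP(Period 1)Q(Period 0) = 326.07×7 + 2.06×238 + 1.43×235 + 13.14×12 = 2282.49 + 490.28 + 336.05 + 157.68 = 3266.5
ΣP(Period 0)Q(Period 0) = 257.54×7 + 2.83×238 + 1.83×235 + 10.37×12 = 1802.78 + 673.54 + 430.05 + 124.44 = 3030.81
L = 3266.5 / 3030.81 × 100 = 107.7765
Paasche component (current-period weights):
ΣP(Period 1)Q(Period 1) = 326.07×5 + 2.06×279 + 1.43×301 + 13.14×10 = 1630.35 + 574.74 + 430.43 + 131.4 = 2766.92
ΣP(Period 0)Q(Period 1) = 257.54×5 + 2.83×279 + 1.83×301 + 10.37×10 = 1287.7 + 789.57 + 550.83 + 103.7 = 2731.8
P = 2766.92 / 2731.8 × 100 = 101.2856
Fisher = √(L × P) = √(107.7765 × 101.2856) = 104.4806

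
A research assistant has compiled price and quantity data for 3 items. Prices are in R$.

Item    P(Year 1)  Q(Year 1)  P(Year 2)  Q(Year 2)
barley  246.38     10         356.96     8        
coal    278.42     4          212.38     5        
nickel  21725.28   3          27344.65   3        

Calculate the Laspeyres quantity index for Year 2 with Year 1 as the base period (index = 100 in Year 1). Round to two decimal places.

Laspeyres quantity index uses base-period prices as weights.
ΣP(Year 1)·Q(Year 2) = 246.38×8 + 278.42×5 + 21725.28×3 = 1971.04 + 1392.1 + 65175.84 = 68538.98
ΣP(Year 1)·Q(Year 1) = 246.38×10 + 278.42×4 + 21725.28×3 = 2463.8 + 1113.68 + 65175.84 = 68753.32
Index = 68538.98 / 68753.32 × 100 = 99.6882

99.69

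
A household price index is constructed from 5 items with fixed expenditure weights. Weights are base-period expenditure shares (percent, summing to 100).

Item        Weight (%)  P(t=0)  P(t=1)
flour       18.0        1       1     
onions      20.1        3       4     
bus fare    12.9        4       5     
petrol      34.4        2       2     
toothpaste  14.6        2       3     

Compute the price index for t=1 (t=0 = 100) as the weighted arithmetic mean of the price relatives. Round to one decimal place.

flour: 18.0 × (1/1) = 18.0 × 1.000000 = 18.0000
onions: 20.1 × (4/3) = 20.1 × 1.333333 = 26.8000
bus fare: 12.9 × (5/4) = 12.9 × 1.250000 = 16.1250
petrol: 34.4 × (2/2) = 34.4 × 1.000000 = 34.4000
toothpaste: 14.6 × (3/2) = 14.6 × 1.500000 = 21.9000
Index = Σ wᵢ·(p₁ᵢ/p₀ᵢ) = 18.0000 + 26.8000 + 16.1250 + 34.4000 + 21.9000 = 117.2250

117.2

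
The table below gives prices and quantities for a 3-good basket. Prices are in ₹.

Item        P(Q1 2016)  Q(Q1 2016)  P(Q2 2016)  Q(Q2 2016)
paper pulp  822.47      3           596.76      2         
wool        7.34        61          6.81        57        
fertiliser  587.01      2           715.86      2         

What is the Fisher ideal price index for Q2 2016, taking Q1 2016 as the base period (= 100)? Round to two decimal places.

Laspeyres component (base-period weights):
ΣP(Q2 2016)Q(Q1 2016) = 596.76×3 + 6.81×61 + 715.86×2 = 1790.28 + 415.41 + 1431.72 = 3637.41
ΣP(Q1 2016)Q(Q1 2016) = 822.47×3 + 7.34×61 + 587.01×2 = 2467.41 + 447.74 + 1174.02 = 4089.17
L = 3637.41 / 4089.17 × 100 = 88.9523
Paasche component (current-period weights):
ΣP(Q2 2016)Q(Q2 2016) = 596.76×2 + 6.81×57 + 715.86×2 = 1193.52 + 388.17 + 1431.72 = 3013.41
ΣP(Q1 2016)Q(Q2 2016) = 822.47×2 + 7.34×57 + 587.01×2 = 1644.94 + 418.38 + 1174.02 = 3237.34
P = 3013.41 / 3237.34 × 100 = 93.0829
Fisher = √(L × P) = √(88.9523 × 93.0829) = 90.9942

90.99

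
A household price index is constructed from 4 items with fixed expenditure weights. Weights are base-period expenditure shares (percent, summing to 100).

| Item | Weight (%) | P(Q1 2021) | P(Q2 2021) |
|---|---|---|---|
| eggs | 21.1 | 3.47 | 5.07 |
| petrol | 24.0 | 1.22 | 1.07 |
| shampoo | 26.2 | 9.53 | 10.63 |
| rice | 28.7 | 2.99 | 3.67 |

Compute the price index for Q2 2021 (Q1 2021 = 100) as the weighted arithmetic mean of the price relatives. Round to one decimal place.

116.3

eggs: 21.1 × (5.07/3.47) = 21.1 × 1.461095 = 30.8291
petrol: 24.0 × (1.07/1.22) = 24.0 × 0.877049 = 21.0492
shampoo: 26.2 × (10.63/9.53) = 26.2 × 1.115425 = 29.2241
rice: 28.7 × (3.67/2.99) = 28.7 × 1.227425 = 35.2271
Index = Σ wᵢ·(p₁ᵢ/p₀ᵢ) = 30.8291 + 21.0492 + 29.2241 + 35.2271 = 116.3295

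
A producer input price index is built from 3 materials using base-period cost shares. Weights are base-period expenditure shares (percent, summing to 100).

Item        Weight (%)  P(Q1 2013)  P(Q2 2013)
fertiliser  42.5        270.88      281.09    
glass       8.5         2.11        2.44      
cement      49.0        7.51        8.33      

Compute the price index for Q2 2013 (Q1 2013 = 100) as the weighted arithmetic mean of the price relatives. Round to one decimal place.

fertiliser: 42.5 × (281.09/270.88) = 42.5 × 1.037692 = 44.1019
glass: 8.5 × (2.44/2.11) = 8.5 × 1.156398 = 9.8294
cement: 49.0 × (8.33/7.51) = 49.0 × 1.109188 = 54.3502
Index = Σ wᵢ·(p₁ᵢ/p₀ᵢ) = 44.1019 + 9.8294 + 54.3502 = 108.2815

108.3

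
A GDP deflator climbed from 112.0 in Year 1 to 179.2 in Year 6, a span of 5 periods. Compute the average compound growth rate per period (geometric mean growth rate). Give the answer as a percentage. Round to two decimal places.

Growth factor = (179.2/112.0)^(1/5) = (1.600000)^(1/5) = 1.098561
Growth rate = 1.098561 − 1 = 0.098561 = 9.8561%

9.86%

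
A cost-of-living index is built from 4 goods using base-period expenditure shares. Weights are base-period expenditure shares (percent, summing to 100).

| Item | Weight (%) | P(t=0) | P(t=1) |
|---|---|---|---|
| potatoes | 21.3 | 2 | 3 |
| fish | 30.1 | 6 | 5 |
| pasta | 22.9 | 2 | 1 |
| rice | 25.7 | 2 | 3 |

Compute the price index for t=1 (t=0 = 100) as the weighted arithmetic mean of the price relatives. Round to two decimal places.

107.03

potatoes: 21.3 × (3/2) = 21.3 × 1.500000 = 31.9500
fish: 30.1 × (5/6) = 30.1 × 0.833333 = 25.0833
pasta: 22.9 × (1/2) = 22.9 × 0.500000 = 11.4500
rice: 25.7 × (3/2) = 25.7 × 1.500000 = 38.5500
Index = Σ wᵢ·(p₁ᵢ/p₀ᵢ) = 31.9500 + 25.0833 + 11.4500 + 38.5500 = 107.0333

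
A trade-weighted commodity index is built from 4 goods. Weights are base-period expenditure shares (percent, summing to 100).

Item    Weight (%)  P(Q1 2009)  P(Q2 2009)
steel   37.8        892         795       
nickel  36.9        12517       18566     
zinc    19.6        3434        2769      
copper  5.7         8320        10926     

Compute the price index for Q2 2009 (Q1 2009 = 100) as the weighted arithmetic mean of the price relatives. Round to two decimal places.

111.71

steel: 37.8 × (795/892) = 37.8 × 0.891256 = 33.6895
nickel: 36.9 × (18566/12517) = 36.9 × 1.483263 = 54.7324
zinc: 19.6 × (2769/3434) = 19.6 × 0.806348 = 15.8044
copper: 5.7 × (10926/8320) = 5.7 × 1.313221 = 7.4854
Index = Σ wᵢ·(p₁ᵢ/p₀ᵢ) = 33.6895 + 54.7324 + 15.8044 + 7.4854 = 111.7116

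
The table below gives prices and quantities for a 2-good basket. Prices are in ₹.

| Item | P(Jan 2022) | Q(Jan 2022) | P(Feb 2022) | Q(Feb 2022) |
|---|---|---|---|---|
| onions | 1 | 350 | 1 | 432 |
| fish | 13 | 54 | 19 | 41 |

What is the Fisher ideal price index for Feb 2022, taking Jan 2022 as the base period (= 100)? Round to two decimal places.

Laspeyres component (base-period weights):
ΣP(Feb 2022)Q(Jan 2022) = 1×350 + 19×54 = 350 + 1026 = 1376
ΣP(Jan 2022)Q(Jan 2022) = 1×350 + 13×54 = 350 + 702 = 1052
L = 1376 / 1052 × 100 = 130.7985
Paasche component (current-period weights):
ΣP(Feb 2022)Q(Feb 2022) = 1×432 + 19×41 = 432 + 779 = 1211
ΣP(Jan 2022)Q(Feb 2022) = 1×432 + 13×41 = 432 + 533 = 965
P = 1211 / 965 × 100 = 125.4922
Fisher = √(L × P) = √(130.7985 × 125.4922) = 128.1179

128.12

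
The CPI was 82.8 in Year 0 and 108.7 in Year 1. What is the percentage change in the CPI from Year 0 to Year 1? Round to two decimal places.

31.28%

Change = (108.7 − 82.8) / 82.8 × 100
       = 25.9 / 82.8 × 100 = 31.2802%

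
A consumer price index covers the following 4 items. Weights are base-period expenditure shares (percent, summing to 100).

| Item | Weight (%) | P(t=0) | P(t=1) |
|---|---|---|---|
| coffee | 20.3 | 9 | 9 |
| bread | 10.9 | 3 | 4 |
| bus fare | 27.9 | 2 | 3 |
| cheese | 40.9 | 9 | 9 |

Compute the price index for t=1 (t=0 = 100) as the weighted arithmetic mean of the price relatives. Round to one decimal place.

117.6

coffee: 20.3 × (9/9) = 20.3 × 1.000000 = 20.3000
bread: 10.9 × (4/3) = 10.9 × 1.333333 = 14.5333
bus fare: 27.9 × (3/2) = 27.9 × 1.500000 = 41.8500
cheese: 40.9 × (9/9) = 40.9 × 1.000000 = 40.9000
Index = Σ wᵢ·(p₁ᵢ/p₀ᵢ) = 20.3000 + 14.5333 + 41.8500 + 40.9000 = 117.5833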